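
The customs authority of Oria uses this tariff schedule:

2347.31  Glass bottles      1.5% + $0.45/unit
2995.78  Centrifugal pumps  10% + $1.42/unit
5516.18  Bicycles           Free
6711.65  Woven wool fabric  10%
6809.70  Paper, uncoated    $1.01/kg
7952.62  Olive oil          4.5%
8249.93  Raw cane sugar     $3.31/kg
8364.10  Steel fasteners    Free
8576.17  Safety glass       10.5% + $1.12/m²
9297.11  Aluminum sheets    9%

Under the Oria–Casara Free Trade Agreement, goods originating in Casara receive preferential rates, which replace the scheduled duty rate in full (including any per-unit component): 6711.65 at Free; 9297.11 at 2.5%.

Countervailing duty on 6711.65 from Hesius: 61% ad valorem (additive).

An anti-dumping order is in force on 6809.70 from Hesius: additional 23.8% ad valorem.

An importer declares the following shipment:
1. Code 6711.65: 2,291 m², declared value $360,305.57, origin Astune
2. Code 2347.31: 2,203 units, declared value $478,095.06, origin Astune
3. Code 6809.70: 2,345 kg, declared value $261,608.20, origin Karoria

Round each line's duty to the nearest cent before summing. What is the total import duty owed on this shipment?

Line 1 (6711.65, Astune, 2,291 m², $360,305.57):
Base rate for 6711.65 is 10%.
6711.65 has an FTA preferential rate, but origin Astune is not Casara; base rate stands.
The additional-duty order on 6711.65 targets Hesius, not Astune; it does not apply.
Duty = $360,305.57 × 10% = $36,030.56.
Line 2 (2347.31, Astune, 2,203 units, $478,095.06):
Base rate for 2347.31 is 1.5% + $0.45/unit.
Duty = $478,095.06 × 1.5% + 2,203 × $0.45 = $8,162.78.
Line 3 (6809.70, Karoria, 2,345 kg, $261,608.20):
Base rate for 6809.70 is $1.01/kg.
The additional-duty order on 6809.70 targets Hesius, not Karoria; it does not apply.
Duty = 2,345 × $1.01 = $2,368.45.
Total = $36,030.56 + $8,162.78 + $2,368.45 = $46,561.79.

$46,561.79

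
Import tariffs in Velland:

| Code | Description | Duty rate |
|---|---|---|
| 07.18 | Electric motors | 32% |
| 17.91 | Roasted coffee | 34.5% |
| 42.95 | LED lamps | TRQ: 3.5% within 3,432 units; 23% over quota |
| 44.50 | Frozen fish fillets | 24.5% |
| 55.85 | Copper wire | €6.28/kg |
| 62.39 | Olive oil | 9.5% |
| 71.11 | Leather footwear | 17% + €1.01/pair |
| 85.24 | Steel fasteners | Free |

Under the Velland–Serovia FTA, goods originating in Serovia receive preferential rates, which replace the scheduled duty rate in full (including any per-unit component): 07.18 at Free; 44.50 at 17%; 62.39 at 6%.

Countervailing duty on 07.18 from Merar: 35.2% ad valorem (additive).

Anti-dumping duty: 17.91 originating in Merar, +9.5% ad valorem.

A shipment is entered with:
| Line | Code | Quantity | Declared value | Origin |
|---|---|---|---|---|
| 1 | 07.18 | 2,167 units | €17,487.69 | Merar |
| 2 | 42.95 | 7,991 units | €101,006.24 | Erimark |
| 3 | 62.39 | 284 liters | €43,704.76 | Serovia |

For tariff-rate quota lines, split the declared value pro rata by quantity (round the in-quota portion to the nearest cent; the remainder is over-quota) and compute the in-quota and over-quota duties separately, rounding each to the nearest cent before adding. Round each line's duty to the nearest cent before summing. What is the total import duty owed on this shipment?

Line 1 (07.18, Merar, 2,167 units, €17,487.69):
Base rate for 07.18 is 32%.
07.18 has an FTA preferential rate, but origin Merar is not Serovia; base rate stands.
Additional duty on 07.18 from Merar: +35.2%. Applied ad valorem rate: 32% + 35.2% = 67.2%.
Duty = €17,487.69 × 67.2% = €11,751.73.
Line 2 (42.95, Erimark, 7,991 units, €101,006.24):
Code 42.95 is under a tariff-rate quota (threshold 3,432 units). In-quota: 3,432 units at 3.5%; over-quota: 4,559 units at 23%.
Pro-rata value split: in-quota = €101,006.24 × 3,432/7,991 = €43,380.48; over-quota = €101,006.24 − €43,380.48 = €57,625.76.
In-quota duty = €43,380.48 × 3.5% = €1,518.32. Over-quota duty = €57,625.76 × 23% = €13,253.92.
Line duty = €1,518.32 + €13,253.92 = €14,772.24.
Line 3 (62.39, Serovia, 284 liters, €43,704.76):
Base rate for 62.39 is 9.5%.
Origin Serovia qualifies under the Velland–Serovia agreement and 62.39 is covered: preferential rate 6% applies instead.
Duty = €43,704.76 × 6% = €2,622.29.
Total = €11,751.73 + €14,772.24 + €2,622.29 = €29,146.26.

€29,146.26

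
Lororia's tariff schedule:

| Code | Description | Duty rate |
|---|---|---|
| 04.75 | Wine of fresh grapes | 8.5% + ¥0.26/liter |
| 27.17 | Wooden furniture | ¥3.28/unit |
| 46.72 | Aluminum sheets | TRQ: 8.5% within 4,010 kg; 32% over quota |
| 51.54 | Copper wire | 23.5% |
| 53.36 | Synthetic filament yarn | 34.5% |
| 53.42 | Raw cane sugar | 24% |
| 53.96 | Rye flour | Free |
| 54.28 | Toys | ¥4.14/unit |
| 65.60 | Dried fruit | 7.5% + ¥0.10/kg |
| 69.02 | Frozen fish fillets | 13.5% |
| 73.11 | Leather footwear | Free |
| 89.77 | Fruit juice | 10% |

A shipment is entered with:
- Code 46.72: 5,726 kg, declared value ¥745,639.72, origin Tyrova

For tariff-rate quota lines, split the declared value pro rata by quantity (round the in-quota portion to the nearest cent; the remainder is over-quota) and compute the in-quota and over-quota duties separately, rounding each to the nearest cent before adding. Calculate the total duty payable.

Line 1 (46.72, Tyrova, 5,726 kg, ¥745,639.72):
Code 46.72 is under a tariff-rate quota (threshold 4,010 kg). In-quota: 4,010 kg at 8.5%; over-quota: 1,716 kg at 32%.
Pro-rata value split: in-quota = ¥745,639.72 × 4,010/5,726 = ¥522,182.20; over-quota = ¥745,639.72 − ¥522,182.20 = ¥223,457.52.
In-quota duty = ¥522,182.20 × 8.5% = ¥44,385.49. Over-quota duty = ¥223,457.52 × 32% = ¥71,506.41.
Line duty = ¥44,385.49 + ¥71,506.41 = ¥115,891.90.

¥115,891.90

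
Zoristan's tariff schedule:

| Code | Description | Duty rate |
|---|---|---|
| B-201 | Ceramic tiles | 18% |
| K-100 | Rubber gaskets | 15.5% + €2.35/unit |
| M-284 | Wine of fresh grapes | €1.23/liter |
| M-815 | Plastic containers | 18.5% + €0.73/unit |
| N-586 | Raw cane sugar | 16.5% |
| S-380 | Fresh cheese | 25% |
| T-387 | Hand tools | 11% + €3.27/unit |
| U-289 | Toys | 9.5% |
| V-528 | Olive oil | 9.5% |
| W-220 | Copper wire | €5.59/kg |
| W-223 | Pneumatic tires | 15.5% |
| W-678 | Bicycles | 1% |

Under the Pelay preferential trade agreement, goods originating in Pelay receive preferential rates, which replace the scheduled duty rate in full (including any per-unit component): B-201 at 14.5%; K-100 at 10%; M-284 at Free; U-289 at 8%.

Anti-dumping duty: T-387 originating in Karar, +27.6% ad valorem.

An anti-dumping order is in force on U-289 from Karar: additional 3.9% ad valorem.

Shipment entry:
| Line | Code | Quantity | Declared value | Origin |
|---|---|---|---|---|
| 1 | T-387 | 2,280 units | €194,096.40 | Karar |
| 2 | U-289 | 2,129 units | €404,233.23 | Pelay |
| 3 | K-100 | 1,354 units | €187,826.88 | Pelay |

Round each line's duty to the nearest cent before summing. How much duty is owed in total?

Line 1 (T-387, Karar, 2,280 units, €194,096.40):
Base rate for T-387 is 11% + €3.27/unit.
Additional duty on T-387 from Karar: +27.6%. Applied ad valorem rate: 11% + 27.6% = 38.6%.
Duty = €194,096.40 × 38.6% + 2,280 × €3.27 = €82,376.81.
Line 2 (U-289, Pelay, 2,129 units, €404,233.23):
Base rate for U-289 is 9.5%.
Origin Pelay qualifies under the Zoristan–Pelay agreement and U-289 is covered: preferential rate 8% applies instead.
The additional-duty order on U-289 targets Karar, not Pelay; it does not apply.
Duty = €404,233.23 × 8% = €32,338.66.
Line 3 (K-100, Pelay, 1,354 units, €187,826.88):
Base rate for K-100 is 15.5% + €2.35/unit.
Origin Pelay qualifies under the Zoristan–Pelay agreement and K-100 is covered: preferential rate 10% applies instead.
Duty = €187,826.88 × 10% = €18,782.69.
Total = €82,376.81 + €32,338.66 + €18,782.69 = €133,498.16.

€133,498.16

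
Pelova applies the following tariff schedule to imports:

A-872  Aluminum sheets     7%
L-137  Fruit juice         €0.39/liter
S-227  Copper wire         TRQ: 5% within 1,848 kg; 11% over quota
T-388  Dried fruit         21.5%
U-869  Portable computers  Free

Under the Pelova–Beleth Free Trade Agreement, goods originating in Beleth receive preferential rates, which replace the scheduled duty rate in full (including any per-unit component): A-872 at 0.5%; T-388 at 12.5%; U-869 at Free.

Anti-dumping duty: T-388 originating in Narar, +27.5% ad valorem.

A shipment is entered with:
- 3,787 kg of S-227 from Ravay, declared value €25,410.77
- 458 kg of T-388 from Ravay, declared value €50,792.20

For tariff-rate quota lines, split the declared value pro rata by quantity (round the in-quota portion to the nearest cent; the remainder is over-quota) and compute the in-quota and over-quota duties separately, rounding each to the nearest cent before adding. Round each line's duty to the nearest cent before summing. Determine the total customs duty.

€12,971.50

Line 1 (S-227, Ravay, 3,787 kg, €25,410.77):
Code S-227 is under a tariff-rate quota (threshold 1,848 kg). In-quota: 1,848 kg at 5%; over-quota: 1,939 kg at 11%.
Pro-rata value split: in-quota = €25,410.77 × 1,848/3,787 = €12,400.08; over-quota = €25,410.77 − €12,400.08 = €13,010.69.
In-quota duty = €12,400.08 × 5% = €620.00. Over-quota duty = €13,010.69 × 11% = €1,431.18.
Line duty = €620.00 + €1,431.18 = €2,051.18.
Line 2 (T-388, Ravay, 458 kg, €50,792.20):
Base rate for T-388 is 21.5%.
T-388 has an FTA preferential rate, but origin Ravay is not Beleth; base rate stands.
The additional-duty order on T-388 targets Narar, not Ravay; it does not apply.
Duty = €50,792.20 × 21.5% = €10,920.32.
Total = €2,051.18 + €10,920.32 = €12,971.50.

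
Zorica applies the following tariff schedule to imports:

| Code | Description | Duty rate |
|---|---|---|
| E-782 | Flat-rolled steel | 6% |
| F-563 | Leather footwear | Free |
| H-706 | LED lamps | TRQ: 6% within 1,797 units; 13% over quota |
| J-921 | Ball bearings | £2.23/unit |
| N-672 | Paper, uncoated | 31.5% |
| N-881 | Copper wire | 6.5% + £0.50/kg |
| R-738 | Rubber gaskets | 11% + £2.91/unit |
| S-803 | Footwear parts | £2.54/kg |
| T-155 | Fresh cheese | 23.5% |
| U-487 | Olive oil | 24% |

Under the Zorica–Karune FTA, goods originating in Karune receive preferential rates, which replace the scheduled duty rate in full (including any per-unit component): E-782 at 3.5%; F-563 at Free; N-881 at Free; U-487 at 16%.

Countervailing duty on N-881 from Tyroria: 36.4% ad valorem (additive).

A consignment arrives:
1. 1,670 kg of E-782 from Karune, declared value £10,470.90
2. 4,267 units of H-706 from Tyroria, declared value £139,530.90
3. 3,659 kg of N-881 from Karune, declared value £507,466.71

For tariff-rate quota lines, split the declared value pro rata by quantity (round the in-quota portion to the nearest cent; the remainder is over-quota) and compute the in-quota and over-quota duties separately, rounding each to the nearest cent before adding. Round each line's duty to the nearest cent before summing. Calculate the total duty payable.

£14,392.16

Line 1 (E-782, Karune, 1,670 kg, £10,470.90):
Base rate for E-782 is 6%.
Origin Karune qualifies under the Zorica–Karune agreement and E-782 is covered: preferential rate 3.5% applies instead.
Duty = £10,470.90 × 3.5% = £366.48.
Line 2 (H-706, Tyroria, 4,267 units, £139,530.90):
Code H-706 is under a tariff-rate quota (threshold 1,797 units). In-quota: 1,797 units at 6%; over-quota: 2,470 units at 13%.
Pro-rata value split: in-quota = £139,530.90 × 1,797/4,267 = £58,761.90; over-quota = £139,530.90 − £58,761.90 = £80,769.00.
In-quota duty = £58,761.90 × 6% = £3,525.71. Over-quota duty = £80,769.00 × 13% = £10,499.97.
Line duty = £3,525.71 + £10,499.97 = £14,025.68.
Line 3 (N-881, Karune, 3,659 kg, £507,466.71):
Base rate for N-881 is 6.5% + £0.50/kg.
Origin Karune qualifies under the Zorica–Karune agreement and N-881 is covered: preferential rate Free applies instead.
The additional-duty order on N-881 targets Tyroria, not Karune; it does not apply.
Duty = £507,466.71 × 0% = £0.00.
Total = £366.48 + £14,025.68 + £0.00 = £14,392.16.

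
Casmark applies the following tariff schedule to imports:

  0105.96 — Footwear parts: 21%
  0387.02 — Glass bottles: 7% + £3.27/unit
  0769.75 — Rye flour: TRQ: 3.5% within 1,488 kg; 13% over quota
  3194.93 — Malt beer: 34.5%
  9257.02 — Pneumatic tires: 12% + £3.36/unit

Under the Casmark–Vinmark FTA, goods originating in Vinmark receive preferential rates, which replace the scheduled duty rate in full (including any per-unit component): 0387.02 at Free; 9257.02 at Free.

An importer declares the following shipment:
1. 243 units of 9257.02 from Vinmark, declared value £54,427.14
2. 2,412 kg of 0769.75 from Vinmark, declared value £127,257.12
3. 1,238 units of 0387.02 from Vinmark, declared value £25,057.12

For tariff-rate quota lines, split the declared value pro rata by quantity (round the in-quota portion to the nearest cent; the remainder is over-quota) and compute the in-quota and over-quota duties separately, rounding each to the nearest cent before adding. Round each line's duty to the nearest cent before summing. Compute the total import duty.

Line 1 (9257.02, Vinmark, 243 units, £54,427.14):
Base rate for 9257.02 is 12% + £3.36/unit.
Origin Vinmark qualifies under the Casmark–Vinmark agreement and 9257.02 is covered: preferential rate Free applies instead.
Duty = £54,427.14 × 0% = £0.00.
Line 2 (0769.75, Vinmark, 2,412 kg, £127,257.12):
Code 0769.75 is under a tariff-rate quota (threshold 1,488 kg). In-quota: 1,488 kg at 3.5%; over-quota: 924 kg at 13%.
Pro-rata value split: in-quota = £127,257.12 × 1,488/2,412 = £78,506.88; over-quota = £127,257.12 − £78,506.88 = £48,750.24.
In-quota duty = £78,506.88 × 3.5% = £2,747.74. Over-quota duty = £48,750.24 × 13% = £6,337.53.
Line duty = £2,747.74 + £6,337.53 = £9,085.27.
Line 3 (0387.02, Vinmark, 1,238 units, £25,057.12):
Base rate for 0387.02 is 7% + £3.27/unit.
Origin Vinmark qualifies under the Casmark–Vinmark agreement and 0387.02 is covered: preferential rate Free applies instead.
Duty = £25,057.12 × 0% = £0.00.
Total = £0.00 + £9,085.27 + £0.00 = £9,085.27.

£9,085.27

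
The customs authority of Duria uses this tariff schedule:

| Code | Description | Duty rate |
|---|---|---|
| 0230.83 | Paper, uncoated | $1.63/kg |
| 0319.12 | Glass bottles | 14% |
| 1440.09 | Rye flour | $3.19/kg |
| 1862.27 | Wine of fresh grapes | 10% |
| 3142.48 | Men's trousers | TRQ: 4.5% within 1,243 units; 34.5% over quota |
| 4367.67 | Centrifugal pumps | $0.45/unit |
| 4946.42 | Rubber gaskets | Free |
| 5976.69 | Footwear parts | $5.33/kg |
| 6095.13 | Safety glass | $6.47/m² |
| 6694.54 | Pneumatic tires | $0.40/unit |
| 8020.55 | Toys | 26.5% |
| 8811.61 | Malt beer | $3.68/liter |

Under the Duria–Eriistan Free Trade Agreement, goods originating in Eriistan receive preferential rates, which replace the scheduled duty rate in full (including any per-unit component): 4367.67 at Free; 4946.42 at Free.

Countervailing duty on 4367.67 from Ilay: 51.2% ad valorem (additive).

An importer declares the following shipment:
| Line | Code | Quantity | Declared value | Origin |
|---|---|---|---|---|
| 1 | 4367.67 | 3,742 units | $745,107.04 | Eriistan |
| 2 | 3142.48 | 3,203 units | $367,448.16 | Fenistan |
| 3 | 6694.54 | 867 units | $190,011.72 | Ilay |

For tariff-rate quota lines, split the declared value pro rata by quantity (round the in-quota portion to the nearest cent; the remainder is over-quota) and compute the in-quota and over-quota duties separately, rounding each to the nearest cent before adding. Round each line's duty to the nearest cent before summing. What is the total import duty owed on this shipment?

Line 1 (4367.67, Eriistan, 3,742 units, $745,107.04):
Base rate for 4367.67 is $0.45/unit.
Origin Eriistan qualifies under the Duria–Eriistan agreement and 4367.67 is covered: preferential rate Free applies instead.
The additional-duty order on 4367.67 targets Ilay, not Eriistan; it does not apply.
Duty = $745,107.04 × 0% = $0.00.
Line 2 (3142.48, Fenistan, 3,203 units, $367,448.16):
Code 3142.48 is under a tariff-rate quota (threshold 1,243 units). In-quota: 1,243 units at 4.5%; over-quota: 1,960 units at 34.5%.
Pro-rata value split: in-quota = $367,448.16 × 1,243/3,203 = $142,596.96; over-quota = $367,448.16 − $142,596.96 = $224,851.20.
In-quota duty = $142,596.96 × 4.5% = $6,416.86. Over-quota duty = $224,851.20 × 34.5% = $77,573.66.
Line duty = $6,416.86 + $77,573.66 = $83,990.52.
Line 3 (6694.54, Ilay, 867 units, $190,011.72):
Base rate for 6694.54 is $0.40/unit.
Duty = 867 × $0.40 = $346.80.
Total = $0.00 + $83,990.52 + $346.80 = $84,337.32.

$84,337.32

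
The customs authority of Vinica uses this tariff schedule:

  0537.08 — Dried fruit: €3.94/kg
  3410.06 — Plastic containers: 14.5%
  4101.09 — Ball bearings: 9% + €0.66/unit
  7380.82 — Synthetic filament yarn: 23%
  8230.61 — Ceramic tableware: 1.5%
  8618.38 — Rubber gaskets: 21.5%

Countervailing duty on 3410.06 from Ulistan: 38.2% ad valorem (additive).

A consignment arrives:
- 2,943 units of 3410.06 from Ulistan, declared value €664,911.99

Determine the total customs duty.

Line 1 (3410.06, Ulistan, 2,943 units, €664,911.99):
Base rate for 3410.06 is 14.5%.
Additional duty on 3410.06 from Ulistan: +38.2%. Applied ad valorem rate: 14.5% + 38.2% = 52.7%.
Duty = €664,911.99 × 52.7% = €350,408.62.

€350,408.62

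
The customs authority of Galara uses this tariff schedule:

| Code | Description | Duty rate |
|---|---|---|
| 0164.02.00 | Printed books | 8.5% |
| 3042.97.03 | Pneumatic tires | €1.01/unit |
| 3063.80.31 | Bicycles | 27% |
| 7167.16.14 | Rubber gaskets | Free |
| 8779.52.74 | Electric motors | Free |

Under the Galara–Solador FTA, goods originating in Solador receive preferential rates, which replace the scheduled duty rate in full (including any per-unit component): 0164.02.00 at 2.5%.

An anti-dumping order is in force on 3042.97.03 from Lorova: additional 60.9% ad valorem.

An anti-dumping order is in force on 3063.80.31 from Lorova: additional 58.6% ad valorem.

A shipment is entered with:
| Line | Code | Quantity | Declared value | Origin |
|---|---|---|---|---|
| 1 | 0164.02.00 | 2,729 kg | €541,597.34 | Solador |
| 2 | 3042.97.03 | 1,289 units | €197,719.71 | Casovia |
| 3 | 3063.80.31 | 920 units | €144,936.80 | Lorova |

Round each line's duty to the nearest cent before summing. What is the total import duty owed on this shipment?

€138,907.72

Line 1 (0164.02.00, Solador, 2,729 kg, €541,597.34):
Base rate for 0164.02.00 is 8.5%.
Origin Solador qualifies under the Galara–Solador agreement and 0164.02.00 is covered: preferential rate 2.5% applies instead.
Duty = €541,597.34 × 2.5% = €13,539.93.
Line 2 (3042.97.03, Casovia, 1,289 units, €197,719.71):
Base rate for 3042.97.03 is €1.01/unit.
The additional-duty order on 3042.97.03 targets Lorova, not Casovia; it does not apply.
Duty = 1,289 × €1.01 = €1,301.89.
Line 3 (3063.80.31, Lorova, 920 units, €144,936.80):
Base rate for 3063.80.31 is 27%.
Additional duty on 3063.80.31 from Lorova: +58.6%. Applied ad valorem rate: 27% + 58.6% = 85.6%.
Duty = €144,936.80 × 85.6% = €124,065.90.
Total = €13,539.93 + €1,301.89 + €124,065.90 = €138,907.72.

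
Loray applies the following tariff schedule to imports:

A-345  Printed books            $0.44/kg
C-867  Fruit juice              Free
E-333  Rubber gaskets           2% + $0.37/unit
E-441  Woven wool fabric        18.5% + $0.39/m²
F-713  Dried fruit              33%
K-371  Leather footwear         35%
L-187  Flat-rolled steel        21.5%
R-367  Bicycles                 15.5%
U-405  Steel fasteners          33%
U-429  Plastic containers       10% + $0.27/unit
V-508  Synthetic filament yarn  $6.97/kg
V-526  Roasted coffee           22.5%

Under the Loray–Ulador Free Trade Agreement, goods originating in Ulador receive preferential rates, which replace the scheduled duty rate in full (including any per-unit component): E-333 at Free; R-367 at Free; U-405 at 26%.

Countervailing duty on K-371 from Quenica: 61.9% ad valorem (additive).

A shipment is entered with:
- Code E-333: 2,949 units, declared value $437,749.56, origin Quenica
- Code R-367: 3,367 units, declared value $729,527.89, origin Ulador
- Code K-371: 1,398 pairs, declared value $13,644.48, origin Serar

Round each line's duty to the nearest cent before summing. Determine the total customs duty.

$14,621.69

Line 1 (E-333, Quenica, 2,949 units, $437,749.56):
Base rate for E-333 is 2% + $0.37/unit.
E-333 has an FTA preferential rate, but origin Quenica is not Ulador; base rate stands.
Duty = $437,749.56 × 2% + 2,949 × $0.37 = $9,846.12.
Line 2 (R-367, Ulador, 3,367 units, $729,527.89):
Base rate for R-367 is 15.5%.
Origin Ulador qualifies under the Loray–Ulador agreement and R-367 is covered: preferential rate Free applies instead.
Duty = $729,527.89 × 0% = $0.00.
Line 3 (K-371, Serar, 1,398 pairs, $13,644.48):
Base rate for K-371 is 35%.
The additional-duty order on K-371 targets Quenica, not Serar; it does not apply.
Duty = $13,644.48 × 35% = $4,775.57.
Total = $9,846.12 + $0.00 + $4,775.57 = $14,621.69.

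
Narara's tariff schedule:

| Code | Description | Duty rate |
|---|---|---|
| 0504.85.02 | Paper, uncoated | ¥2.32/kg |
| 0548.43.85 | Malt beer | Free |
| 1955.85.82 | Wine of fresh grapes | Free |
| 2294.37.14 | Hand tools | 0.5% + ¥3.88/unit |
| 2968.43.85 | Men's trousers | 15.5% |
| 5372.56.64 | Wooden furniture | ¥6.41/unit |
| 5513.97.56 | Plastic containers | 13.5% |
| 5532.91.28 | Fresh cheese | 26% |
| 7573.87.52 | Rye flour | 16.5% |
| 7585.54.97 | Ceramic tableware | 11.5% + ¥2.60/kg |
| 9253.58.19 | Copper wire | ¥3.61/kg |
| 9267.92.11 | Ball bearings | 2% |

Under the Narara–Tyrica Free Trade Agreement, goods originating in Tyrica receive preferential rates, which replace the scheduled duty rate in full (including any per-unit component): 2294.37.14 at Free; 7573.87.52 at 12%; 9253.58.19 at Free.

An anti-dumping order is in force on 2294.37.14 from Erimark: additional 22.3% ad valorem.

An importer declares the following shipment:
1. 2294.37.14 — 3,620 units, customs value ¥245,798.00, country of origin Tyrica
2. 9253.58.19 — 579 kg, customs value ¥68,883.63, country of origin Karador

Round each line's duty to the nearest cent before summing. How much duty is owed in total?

¥2,090.19

Line 1 (2294.37.14, Tyrica, 3,620 units, ¥245,798.00):
Base rate for 2294.37.14 is 0.5% + ¥3.88/unit.
Origin Tyrica qualifies under the Narara–Tyrica agreement and 2294.37.14 is covered: preferential rate Free applies instead.
The additional-duty order on 2294.37.14 targets Erimark, not Tyrica; it does not apply.
Duty = ¥245,798.00 × 0% = ¥0.00.
Line 2 (9253.58.19, Karador, 579 kg, ¥68,883.63):
Base rate for 9253.58.19 is ¥3.61/kg.
9253.58.19 has an FTA preferential rate, but origin Karador is not Tyrica; base rate stands.
Duty = 579 × ¥3.61 = ¥2,090.19.
Total = ¥0.00 + ¥2,090.19 = ¥2,090.19.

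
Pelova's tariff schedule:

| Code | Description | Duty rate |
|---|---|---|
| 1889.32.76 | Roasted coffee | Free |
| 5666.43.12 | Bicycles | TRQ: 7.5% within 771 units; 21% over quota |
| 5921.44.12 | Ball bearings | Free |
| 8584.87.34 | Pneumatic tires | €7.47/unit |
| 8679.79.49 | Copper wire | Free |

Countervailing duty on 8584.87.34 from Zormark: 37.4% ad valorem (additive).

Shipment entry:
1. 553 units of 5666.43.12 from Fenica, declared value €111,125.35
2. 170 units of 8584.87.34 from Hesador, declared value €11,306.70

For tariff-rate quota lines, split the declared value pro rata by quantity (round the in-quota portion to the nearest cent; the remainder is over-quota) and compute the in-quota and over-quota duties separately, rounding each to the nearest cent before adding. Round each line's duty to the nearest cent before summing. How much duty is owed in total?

€9,604.30

Line 1 (5666.43.12, Fenica, 553 units, €111,125.35):
Code 5666.43.12 is under a tariff-rate quota (threshold 771 units). Quantity 553 units is within the quota, so the in-quota rate 7.5% applies to the full value.
Duty = €111,125.35 × 7.5% = €8,334.40.
Line 2 (8584.87.34, Hesador, 170 units, €11,306.70):
Base rate for 8584.87.34 is €7.47/unit.
The additional-duty order on 8584.87.34 targets Zormark, not Hesador; it does not apply.
Duty = 170 × €7.47 = €1,269.90.
Total = €8,334.40 + €1,269.90 = €9,604.30.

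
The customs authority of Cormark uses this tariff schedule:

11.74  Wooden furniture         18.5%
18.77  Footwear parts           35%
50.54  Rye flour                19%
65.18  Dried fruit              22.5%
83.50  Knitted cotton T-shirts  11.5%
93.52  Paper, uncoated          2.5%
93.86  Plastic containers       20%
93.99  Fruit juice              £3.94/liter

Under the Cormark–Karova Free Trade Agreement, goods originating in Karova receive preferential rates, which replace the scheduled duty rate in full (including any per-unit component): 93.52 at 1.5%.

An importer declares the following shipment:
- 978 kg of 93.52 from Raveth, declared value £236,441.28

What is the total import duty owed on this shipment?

Line 1 (93.52, Raveth, 978 kg, £236,441.28):
Base rate for 93.52 is 2.5%.
93.52 has an FTA preferential rate, but origin Raveth is not Karova; base rate stands.
Duty = £236,441.28 × 2.5% = £5,911.03.

£5,911.03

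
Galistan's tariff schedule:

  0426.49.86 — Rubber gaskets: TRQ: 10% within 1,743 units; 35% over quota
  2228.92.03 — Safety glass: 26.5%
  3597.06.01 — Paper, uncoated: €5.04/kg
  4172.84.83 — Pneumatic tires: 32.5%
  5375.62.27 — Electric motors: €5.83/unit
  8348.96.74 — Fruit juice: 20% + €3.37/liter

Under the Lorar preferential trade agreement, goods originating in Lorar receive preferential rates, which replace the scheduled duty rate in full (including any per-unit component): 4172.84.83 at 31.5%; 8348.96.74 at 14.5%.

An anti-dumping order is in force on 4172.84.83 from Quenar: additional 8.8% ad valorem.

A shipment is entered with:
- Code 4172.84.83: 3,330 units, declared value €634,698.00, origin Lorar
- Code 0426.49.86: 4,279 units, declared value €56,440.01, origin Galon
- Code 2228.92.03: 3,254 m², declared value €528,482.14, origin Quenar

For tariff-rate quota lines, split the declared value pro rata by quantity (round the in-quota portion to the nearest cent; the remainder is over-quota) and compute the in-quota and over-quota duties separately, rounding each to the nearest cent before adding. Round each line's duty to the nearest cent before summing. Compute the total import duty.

€353,984.10

Line 1 (4172.84.83, Lorar, 3,330 units, €634,698.00):
Base rate for 4172.84.83 is 32.5%.
Origin Lorar qualifies under the Galistan–Lorar agreement and 4172.84.83 is covered: preferential rate 31.5% applies instead.
The additional-duty order on 4172.84.83 targets Quenar, not Lorar; it does not apply.
Duty = €634,698.00 × 31.5% = €199,929.87.
Line 2 (0426.49.86, Galon, 4,279 units, €56,440.01):
Code 0426.49.86 is under a tariff-rate quota (threshold 1,743 units). In-quota: 1,743 units at 10%; over-quota: 2,536 units at 35%.
Pro-rata value split: in-quota = €56,440.01 × 1,743/4,279 = €22,990.17; over-quota = €56,440.01 − €22,990.17 = €33,449.84.
In-quota duty = €22,990.17 × 10% = €2,299.02. Over-quota duty = €33,449.84 × 35% = €11,707.44.
Line duty = €2,299.02 + €11,707.44 = €14,006.46.
Line 3 (2228.92.03, Quenar, 3,254 m², €528,482.14):
Base rate for 2228.92.03 is 26.5%.
Duty = €528,482.14 × 26.5% = €140,047.77.
Total = €199,929.87 + €14,006.46 + €140,047.77 = €353,984.10.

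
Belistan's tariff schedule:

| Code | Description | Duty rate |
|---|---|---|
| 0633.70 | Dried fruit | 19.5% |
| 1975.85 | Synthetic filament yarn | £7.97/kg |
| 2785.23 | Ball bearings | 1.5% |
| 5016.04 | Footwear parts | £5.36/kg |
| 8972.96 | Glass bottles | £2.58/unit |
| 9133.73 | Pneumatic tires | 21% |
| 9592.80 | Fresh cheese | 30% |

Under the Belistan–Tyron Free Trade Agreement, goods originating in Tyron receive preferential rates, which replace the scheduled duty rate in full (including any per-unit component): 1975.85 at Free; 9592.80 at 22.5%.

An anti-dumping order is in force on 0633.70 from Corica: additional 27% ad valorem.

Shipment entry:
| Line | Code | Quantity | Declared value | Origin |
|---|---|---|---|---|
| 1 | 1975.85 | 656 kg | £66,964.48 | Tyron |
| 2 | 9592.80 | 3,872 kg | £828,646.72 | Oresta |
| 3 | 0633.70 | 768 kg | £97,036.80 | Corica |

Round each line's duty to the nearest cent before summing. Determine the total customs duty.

£293,716.13

Line 1 (1975.85, Tyron, 656 kg, £66,964.48):
Base rate for 1975.85 is £7.97/kg.
Origin Tyron qualifies under the Belistan–Tyron agreement and 1975.85 is covered: preferential rate Free applies instead.
Duty = £66,964.48 × 0% = £0.00.
Line 2 (9592.80, Oresta, 3,872 kg, £828,646.72):
Base rate for 9592.80 is 30%.
9592.80 has an FTA preferential rate, but origin Oresta is not Tyron; base rate stands.
Duty = £828,646.72 × 30% = £248,594.02.
Line 3 (0633.70, Corica, 768 kg, £97,036.80):
Base rate for 0633.70 is 19.5%.
Additional duty on 0633.70 from Corica: +27%. Applied ad valorem rate: 19.5% + 27% = 46.5%.
Duty = £97,036.80 × 46.5% = £45,122.11.
Total = £0.00 + £248,594.02 + £45,122.11 = £293,716.13.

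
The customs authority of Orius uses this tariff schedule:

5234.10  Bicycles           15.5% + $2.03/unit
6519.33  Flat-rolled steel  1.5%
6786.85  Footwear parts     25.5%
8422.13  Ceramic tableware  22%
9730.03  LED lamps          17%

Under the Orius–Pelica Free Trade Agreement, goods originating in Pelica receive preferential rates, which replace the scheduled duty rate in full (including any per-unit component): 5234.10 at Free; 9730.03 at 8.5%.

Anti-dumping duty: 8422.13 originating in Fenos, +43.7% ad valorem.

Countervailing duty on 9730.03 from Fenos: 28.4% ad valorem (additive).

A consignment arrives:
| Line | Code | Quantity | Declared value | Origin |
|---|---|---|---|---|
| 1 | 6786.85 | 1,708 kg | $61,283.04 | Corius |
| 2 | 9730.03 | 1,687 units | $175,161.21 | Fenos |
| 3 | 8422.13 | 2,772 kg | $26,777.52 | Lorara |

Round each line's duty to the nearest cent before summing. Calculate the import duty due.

Line 1 (6786.85, Corius, 1,708 kg, $61,283.04):
Base rate for 6786.85 is 25.5%.
Duty = $61,283.04 × 25.5% = $15,627.18.
Line 2 (9730.03, Fenos, 1,687 units, $175,161.21):
Base rate for 9730.03 is 17%.
9730.03 has an FTA preferential rate, but origin Fenos is not Pelica; base rate stands.
Additional duty on 9730.03 from Fenos: +28.4%. Applied ad valorem rate: 17% + 28.4% = 45.4%.
Duty = $175,161.21 × 45.4% = $79,523.19.
Line 3 (8422.13, Lorara, 2,772 kg, $26,777.52):
Base rate for 8422.13 is 22%.
The additional-duty order on 8422.13 targets Fenos, not Lorara; it does not apply.
Duty = $26,777.52 × 22% = $5,891.05.
Total = $15,627.18 + $79,523.19 + $5,891.05 = $101,041.42.

$101,041.42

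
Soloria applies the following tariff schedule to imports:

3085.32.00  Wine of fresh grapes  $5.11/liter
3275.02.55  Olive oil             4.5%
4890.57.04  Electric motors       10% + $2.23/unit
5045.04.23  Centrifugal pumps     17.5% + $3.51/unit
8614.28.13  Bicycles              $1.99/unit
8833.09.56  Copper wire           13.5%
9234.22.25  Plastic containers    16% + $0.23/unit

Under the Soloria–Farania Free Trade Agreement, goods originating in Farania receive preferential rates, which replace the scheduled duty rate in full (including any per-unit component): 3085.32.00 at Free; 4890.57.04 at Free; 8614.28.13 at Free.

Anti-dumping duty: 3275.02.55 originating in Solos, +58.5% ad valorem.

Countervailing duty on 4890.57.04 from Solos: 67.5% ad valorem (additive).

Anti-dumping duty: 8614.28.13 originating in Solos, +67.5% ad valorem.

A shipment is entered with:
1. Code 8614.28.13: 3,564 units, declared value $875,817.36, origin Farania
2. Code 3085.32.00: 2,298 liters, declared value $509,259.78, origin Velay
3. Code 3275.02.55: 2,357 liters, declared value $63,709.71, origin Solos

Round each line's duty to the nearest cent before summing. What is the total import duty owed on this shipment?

$51,879.90

Line 1 (8614.28.13, Farania, 3,564 units, $875,817.36):
Base rate for 8614.28.13 is $1.99/unit.
Origin Farania qualifies under the Soloria–Farania agreement and 8614.28.13 is covered: preferential rate Free applies instead.
The additional-duty order on 8614.28.13 targets Solos, not Farania; it does not apply.
Duty = $875,817.36 × 0% = $0.00.
Line 2 (3085.32.00, Velay, 2,298 liters, $509,259.78):
Base rate for 3085.32.00 is $5.11/liter.
3085.32.00 has an FTA preferential rate, but origin Velay is not Farania; base rate stands.
Duty = 2,298 × $5.11 = $11,742.78.
Line 3 (3275.02.55, Solos, 2,357 liters, $63,709.71):
Base rate for 3275.02.55 is 4.5%.
Additional duty on 3275.02.55 from Solos: +58.5%. Applied ad valorem rate: 4.5% + 58.5% = 63%.
Duty = $63,709.71 × 63% = $40,137.12.
Total = $0.00 + $11,742.78 + $40,137.12 = $51,879.90.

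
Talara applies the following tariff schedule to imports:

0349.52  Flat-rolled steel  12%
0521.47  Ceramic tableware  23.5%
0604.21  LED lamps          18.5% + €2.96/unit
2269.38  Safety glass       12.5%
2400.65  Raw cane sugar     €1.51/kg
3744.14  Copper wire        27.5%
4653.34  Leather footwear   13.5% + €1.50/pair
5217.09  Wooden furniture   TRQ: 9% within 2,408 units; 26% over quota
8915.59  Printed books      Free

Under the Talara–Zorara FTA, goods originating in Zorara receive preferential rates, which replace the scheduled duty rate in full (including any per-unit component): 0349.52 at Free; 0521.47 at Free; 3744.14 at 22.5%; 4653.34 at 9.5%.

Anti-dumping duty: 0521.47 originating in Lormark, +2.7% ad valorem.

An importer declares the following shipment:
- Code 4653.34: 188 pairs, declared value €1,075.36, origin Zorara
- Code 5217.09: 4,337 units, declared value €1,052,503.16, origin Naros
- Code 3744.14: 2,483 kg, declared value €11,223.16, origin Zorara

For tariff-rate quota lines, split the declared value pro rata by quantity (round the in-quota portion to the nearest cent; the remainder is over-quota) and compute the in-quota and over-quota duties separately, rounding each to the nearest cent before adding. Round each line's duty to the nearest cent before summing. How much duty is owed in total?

€176,934.71

Line 1 (4653.34, Zorara, 188 pairs, €1,075.36):
Base rate for 4653.34 is 13.5% + €1.50/pair.
Origin Zorara qualifies under the Talara–Zorara agreement and 4653.34 is covered: preferential rate 9.5% applies instead.
Duty = €1,075.36 × 9.5% = €102.16.
Line 2 (5217.09, Naros, 4,337 units, €1,052,503.16):
Code 5217.09 is under a tariff-rate quota (threshold 2,408 units). In-quota: 2,408 units at 9%; over-quota: 1,929 units at 26%.
Pro-rata value split: in-quota = €1,052,503.16 × 2,408/4,337 = €584,373.44; over-quota = €1,052,503.16 − €584,373.44 = €468,129.72.
In-quota duty = €584,373.44 × 9% = €52,593.61. Over-quota duty = €468,129.72 × 26% = €121,713.73.
Line duty = €52,593.61 + €121,713.73 = €174,307.34.
Line 3 (3744.14, Zorara, 2,483 kg, €11,223.16):
Base rate for 3744.14 is 27.5%.
Origin Zorara qualifies under the Talara–Zorara agreement and 3744.14 is covered: preferential rate 22.5% applies instead.
Duty = €11,223.16 × 22.5% = €2,525.21.
Total = €102.16 + €174,307.34 + €2,525.21 = €176,934.71.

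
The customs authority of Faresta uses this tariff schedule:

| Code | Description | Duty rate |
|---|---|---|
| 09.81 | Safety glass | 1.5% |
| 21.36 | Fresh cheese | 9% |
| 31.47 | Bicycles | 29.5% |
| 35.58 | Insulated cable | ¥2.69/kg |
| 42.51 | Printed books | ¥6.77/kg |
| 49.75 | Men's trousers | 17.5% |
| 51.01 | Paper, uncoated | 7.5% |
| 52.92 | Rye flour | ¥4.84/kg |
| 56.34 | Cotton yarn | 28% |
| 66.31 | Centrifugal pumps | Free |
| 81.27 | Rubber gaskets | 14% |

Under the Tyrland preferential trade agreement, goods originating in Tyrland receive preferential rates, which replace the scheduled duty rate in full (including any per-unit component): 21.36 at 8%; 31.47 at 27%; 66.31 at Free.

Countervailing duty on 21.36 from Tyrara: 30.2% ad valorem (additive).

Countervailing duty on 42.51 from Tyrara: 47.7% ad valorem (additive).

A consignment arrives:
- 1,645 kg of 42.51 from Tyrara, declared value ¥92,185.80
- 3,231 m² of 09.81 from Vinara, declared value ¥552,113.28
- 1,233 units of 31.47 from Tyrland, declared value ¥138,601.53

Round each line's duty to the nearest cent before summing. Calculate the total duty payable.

¥100,813.39

Line 1 (42.51, Tyrara, 1,645 kg, ¥92,185.80):
Base rate for 42.51 is ¥6.77/kg.
Additional duty on 42.51 from Tyrara: +47.7% ad valorem. Applied ad valorem rate = 47.7%.
Duty = ¥92,185.80 × 47.7% + 1,645 × ¥6.77 = ¥55,109.28.
Line 2 (09.81, Vinara, 3,231 m², ¥552,113.28):
Base rate for 09.81 is 1.5%.
Duty = ¥552,113.28 × 1.5% = ¥8,281.70.
Line 3 (31.47, Tyrland, 1,233 units, ¥138,601.53):
Base rate for 31.47 is 29.5%.
Origin Tyrland qualifies under the Faresta–Tyrland agreement and 31.47 is covered: preferential rate 27% applies instead.
Duty = ¥138,601.53 × 27% = ¥37,422.41.
Total = ¥55,109.28 + ¥8,281.70 + ¥37,422.41 = ¥100,813.39.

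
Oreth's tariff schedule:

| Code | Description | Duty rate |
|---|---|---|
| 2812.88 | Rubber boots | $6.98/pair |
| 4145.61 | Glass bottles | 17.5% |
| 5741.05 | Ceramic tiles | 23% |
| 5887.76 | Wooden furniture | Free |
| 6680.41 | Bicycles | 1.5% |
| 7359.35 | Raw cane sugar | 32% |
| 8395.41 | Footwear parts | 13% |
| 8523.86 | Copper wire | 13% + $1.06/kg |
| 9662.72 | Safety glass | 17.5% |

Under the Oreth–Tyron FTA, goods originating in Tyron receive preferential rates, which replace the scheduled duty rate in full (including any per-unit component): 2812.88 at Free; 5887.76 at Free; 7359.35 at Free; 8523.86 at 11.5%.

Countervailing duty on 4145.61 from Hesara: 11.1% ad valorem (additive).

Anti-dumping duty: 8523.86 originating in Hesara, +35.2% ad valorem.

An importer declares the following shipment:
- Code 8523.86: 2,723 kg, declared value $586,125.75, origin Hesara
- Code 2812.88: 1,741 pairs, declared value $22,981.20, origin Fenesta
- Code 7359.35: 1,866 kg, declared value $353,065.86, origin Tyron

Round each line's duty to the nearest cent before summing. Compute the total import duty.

$297,551.17

Line 1 (8523.86, Hesara, 2,723 kg, $586,125.75):
Base rate for 8523.86 is 13% + $1.06/kg.
8523.86 has an FTA preferential rate, but origin Hesara is not Tyron; base rate stands.
Additional duty on 8523.86 from Hesara: +35.2%. Applied ad valorem rate: 13% + 35.2% = 48.2%.
Duty = $586,125.75 × 48.2% + 2,723 × $1.06 = $285,398.99.
Line 2 (2812.88, Fenesta, 1,741 pairs, $22,981.20):
Base rate for 2812.88 is $6.98/pair.
2812.88 has an FTA preferential rate, but origin Fenesta is not Tyron; base rate stands.
Duty = 1,741 × $6.98 = $12,152.18.
Line 3 (7359.35, Tyron, 1,866 kg, $353,065.86):
Base rate for 7359.35 is 32%.
Origin Tyron qualifies under the Oreth–Tyron agreement and 7359.35 is covered: preferential rate Free applies instead.
Duty = $353,065.86 × 0% = $0.00.
Total = $285,398.99 + $12,152.18 + $0.00 = $297,551.17.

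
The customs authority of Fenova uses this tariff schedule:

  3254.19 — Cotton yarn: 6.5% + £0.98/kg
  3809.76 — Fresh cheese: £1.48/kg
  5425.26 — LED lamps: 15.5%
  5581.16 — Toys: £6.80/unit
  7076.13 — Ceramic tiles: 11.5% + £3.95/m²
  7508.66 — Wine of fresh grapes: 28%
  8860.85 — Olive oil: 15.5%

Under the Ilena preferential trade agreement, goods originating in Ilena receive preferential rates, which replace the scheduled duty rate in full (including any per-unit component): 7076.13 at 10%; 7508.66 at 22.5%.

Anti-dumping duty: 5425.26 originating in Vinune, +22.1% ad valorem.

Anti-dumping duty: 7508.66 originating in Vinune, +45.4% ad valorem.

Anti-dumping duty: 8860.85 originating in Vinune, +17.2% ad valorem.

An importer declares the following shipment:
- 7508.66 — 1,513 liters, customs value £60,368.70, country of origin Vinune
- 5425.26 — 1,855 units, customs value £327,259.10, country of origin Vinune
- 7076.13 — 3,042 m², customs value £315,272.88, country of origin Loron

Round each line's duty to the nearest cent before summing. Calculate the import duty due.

£215,632.33

Line 1 (7508.66, Vinune, 1,513 liters, £60,368.70):
Base rate for 7508.66 is 28%.
7508.66 has an FTA preferential rate, but origin Vinune is not Ilena; base rate stands.
Additional duty on 7508.66 from Vinune: +45.4%. Applied ad valorem rate: 28% + 45.4% = 73.4%.
Duty = £60,368.70 × 73.4% = £44,310.63.
Line 2 (5425.26, Vinune, 1,855 units, £327,259.10):
Base rate for 5425.26 is 15.5%.
Additional duty on 5425.26 from Vinune: +22.1%. Applied ad valorem rate: 15.5% + 22.1% = 37.6%.
Duty = £327,259.10 × 37.6% = £123,049.42.
Line 3 (7076.13, Loron, 3,042 m², £315,272.88):
Base rate for 7076.13 is 11.5% + £3.95/m².
7076.13 has an FTA preferential rate, but origin Loron is not Ilena; base rate stands.
Duty = £315,272.88 × 11.5% + 3,042 × £3.95 = £48,272.28.
Total = £44,310.63 + £123,049.42 + £48,272.28 = £215,632.33.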